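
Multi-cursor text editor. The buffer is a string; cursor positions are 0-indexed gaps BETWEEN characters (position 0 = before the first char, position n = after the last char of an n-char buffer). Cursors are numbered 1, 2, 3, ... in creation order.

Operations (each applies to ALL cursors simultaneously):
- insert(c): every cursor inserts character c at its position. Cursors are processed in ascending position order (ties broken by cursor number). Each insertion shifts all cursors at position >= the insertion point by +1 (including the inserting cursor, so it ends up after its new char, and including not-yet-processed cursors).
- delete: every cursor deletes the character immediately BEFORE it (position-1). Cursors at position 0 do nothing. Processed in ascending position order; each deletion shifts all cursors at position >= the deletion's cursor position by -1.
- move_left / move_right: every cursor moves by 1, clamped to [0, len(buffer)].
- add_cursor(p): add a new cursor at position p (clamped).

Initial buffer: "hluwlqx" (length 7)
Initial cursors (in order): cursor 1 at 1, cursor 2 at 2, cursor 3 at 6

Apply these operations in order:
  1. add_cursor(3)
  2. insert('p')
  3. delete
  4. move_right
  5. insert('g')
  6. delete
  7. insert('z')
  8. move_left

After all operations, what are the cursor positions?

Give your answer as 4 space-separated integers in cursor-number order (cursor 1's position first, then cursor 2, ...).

Answer: 2 4 10 6

Derivation:
After op 1 (add_cursor(3)): buffer="hluwlqx" (len 7), cursors c1@1 c2@2 c4@3 c3@6, authorship .......
After op 2 (insert('p')): buffer="hplpupwlqpx" (len 11), cursors c1@2 c2@4 c4@6 c3@10, authorship .1.2.4...3.
After op 3 (delete): buffer="hluwlqx" (len 7), cursors c1@1 c2@2 c4@3 c3@6, authorship .......
After op 4 (move_right): buffer="hluwlqx" (len 7), cursors c1@2 c2@3 c4@4 c3@7, authorship .......
After op 5 (insert('g')): buffer="hlgugwglqxg" (len 11), cursors c1@3 c2@5 c4@7 c3@11, authorship ..1.2.4...3
After op 6 (delete): buffer="hluwlqx" (len 7), cursors c1@2 c2@3 c4@4 c3@7, authorship .......
After op 7 (insert('z')): buffer="hlzuzwzlqxz" (len 11), cursors c1@3 c2@5 c4@7 c3@11, authorship ..1.2.4...3
After op 8 (move_left): buffer="hlzuzwzlqxz" (len 11), cursors c1@2 c2@4 c4@6 c3@10, authorship ..1.2.4...3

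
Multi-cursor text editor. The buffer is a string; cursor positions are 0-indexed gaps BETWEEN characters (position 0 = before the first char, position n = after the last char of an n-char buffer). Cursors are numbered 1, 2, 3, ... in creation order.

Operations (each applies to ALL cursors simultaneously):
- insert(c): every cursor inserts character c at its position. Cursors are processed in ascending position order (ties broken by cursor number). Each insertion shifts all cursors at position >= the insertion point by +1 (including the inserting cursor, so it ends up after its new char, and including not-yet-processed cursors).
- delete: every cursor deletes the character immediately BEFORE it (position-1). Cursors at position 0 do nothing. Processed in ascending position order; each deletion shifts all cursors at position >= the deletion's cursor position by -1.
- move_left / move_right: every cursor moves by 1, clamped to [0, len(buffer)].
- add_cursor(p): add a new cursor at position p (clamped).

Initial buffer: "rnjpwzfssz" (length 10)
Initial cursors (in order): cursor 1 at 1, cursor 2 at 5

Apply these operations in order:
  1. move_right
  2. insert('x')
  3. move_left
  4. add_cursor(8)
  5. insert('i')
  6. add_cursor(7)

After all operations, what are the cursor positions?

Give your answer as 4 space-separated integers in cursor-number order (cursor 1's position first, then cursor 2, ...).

After op 1 (move_right): buffer="rnjpwzfssz" (len 10), cursors c1@2 c2@6, authorship ..........
After op 2 (insert('x')): buffer="rnxjpwzxfssz" (len 12), cursors c1@3 c2@8, authorship ..1....2....
After op 3 (move_left): buffer="rnxjpwzxfssz" (len 12), cursors c1@2 c2@7, authorship ..1....2....
After op 4 (add_cursor(8)): buffer="rnxjpwzxfssz" (len 12), cursors c1@2 c2@7 c3@8, authorship ..1....2....
After op 5 (insert('i')): buffer="rnixjpwzixifssz" (len 15), cursors c1@3 c2@9 c3@11, authorship ..11....223....
After op 6 (add_cursor(7)): buffer="rnixjpwzixifssz" (len 15), cursors c1@3 c4@7 c2@9 c3@11, authorship ..11....223....

Answer: 3 9 11 7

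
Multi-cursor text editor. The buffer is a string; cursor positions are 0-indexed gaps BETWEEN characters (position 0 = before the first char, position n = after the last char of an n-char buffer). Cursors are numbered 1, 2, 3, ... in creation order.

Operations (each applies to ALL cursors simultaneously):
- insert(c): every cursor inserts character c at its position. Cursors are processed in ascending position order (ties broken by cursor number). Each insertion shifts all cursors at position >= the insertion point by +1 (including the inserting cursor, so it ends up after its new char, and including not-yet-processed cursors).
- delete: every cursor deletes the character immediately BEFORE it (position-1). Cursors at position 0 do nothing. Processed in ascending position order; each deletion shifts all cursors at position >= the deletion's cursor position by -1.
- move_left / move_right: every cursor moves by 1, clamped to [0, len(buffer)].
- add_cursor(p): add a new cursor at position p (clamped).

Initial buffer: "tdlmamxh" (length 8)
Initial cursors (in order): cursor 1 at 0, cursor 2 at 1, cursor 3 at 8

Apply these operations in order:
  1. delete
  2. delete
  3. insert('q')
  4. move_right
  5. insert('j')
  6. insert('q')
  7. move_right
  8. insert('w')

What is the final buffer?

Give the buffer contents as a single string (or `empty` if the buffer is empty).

Answer: qqdjjqqlwwmamqjqw

Derivation:
After op 1 (delete): buffer="dlmamx" (len 6), cursors c1@0 c2@0 c3@6, authorship ......
After op 2 (delete): buffer="dlmam" (len 5), cursors c1@0 c2@0 c3@5, authorship .....
After op 3 (insert('q')): buffer="qqdlmamq" (len 8), cursors c1@2 c2@2 c3@8, authorship 12.....3
After op 4 (move_right): buffer="qqdlmamq" (len 8), cursors c1@3 c2@3 c3@8, authorship 12.....3
After op 5 (insert('j')): buffer="qqdjjlmamqj" (len 11), cursors c1@5 c2@5 c3@11, authorship 12.12....33
After op 6 (insert('q')): buffer="qqdjjqqlmamqjq" (len 14), cursors c1@7 c2@7 c3@14, authorship 12.1212....333
After op 7 (move_right): buffer="qqdjjqqlmamqjq" (len 14), cursors c1@8 c2@8 c3@14, authorship 12.1212....333
After op 8 (insert('w')): buffer="qqdjjqqlwwmamqjqw" (len 17), cursors c1@10 c2@10 c3@17, authorship 12.1212.12...3333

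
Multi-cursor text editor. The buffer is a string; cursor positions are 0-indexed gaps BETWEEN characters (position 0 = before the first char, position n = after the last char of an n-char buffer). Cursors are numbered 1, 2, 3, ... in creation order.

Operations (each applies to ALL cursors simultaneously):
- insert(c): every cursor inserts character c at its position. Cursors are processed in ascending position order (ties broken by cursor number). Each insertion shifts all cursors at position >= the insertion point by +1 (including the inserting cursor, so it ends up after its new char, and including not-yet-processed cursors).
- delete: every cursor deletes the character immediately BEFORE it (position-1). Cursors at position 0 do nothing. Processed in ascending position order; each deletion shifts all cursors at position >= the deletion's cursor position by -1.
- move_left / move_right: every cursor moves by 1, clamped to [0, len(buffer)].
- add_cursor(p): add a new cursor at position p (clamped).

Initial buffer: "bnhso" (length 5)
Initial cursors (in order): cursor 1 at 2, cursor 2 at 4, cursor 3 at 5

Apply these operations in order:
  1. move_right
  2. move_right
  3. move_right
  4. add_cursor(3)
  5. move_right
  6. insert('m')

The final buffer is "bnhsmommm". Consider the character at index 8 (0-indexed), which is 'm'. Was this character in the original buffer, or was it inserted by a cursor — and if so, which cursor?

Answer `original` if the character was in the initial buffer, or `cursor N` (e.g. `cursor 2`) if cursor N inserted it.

Answer: cursor 3

Derivation:
After op 1 (move_right): buffer="bnhso" (len 5), cursors c1@3 c2@5 c3@5, authorship .....
After op 2 (move_right): buffer="bnhso" (len 5), cursors c1@4 c2@5 c3@5, authorship .....
After op 3 (move_right): buffer="bnhso" (len 5), cursors c1@5 c2@5 c3@5, authorship .....
After op 4 (add_cursor(3)): buffer="bnhso" (len 5), cursors c4@3 c1@5 c2@5 c3@5, authorship .....
After op 5 (move_right): buffer="bnhso" (len 5), cursors c4@4 c1@5 c2@5 c3@5, authorship .....
After op 6 (insert('m')): buffer="bnhsmommm" (len 9), cursors c4@5 c1@9 c2@9 c3@9, authorship ....4.123
Authorship (.=original, N=cursor N): . . . . 4 . 1 2 3
Index 8: author = 3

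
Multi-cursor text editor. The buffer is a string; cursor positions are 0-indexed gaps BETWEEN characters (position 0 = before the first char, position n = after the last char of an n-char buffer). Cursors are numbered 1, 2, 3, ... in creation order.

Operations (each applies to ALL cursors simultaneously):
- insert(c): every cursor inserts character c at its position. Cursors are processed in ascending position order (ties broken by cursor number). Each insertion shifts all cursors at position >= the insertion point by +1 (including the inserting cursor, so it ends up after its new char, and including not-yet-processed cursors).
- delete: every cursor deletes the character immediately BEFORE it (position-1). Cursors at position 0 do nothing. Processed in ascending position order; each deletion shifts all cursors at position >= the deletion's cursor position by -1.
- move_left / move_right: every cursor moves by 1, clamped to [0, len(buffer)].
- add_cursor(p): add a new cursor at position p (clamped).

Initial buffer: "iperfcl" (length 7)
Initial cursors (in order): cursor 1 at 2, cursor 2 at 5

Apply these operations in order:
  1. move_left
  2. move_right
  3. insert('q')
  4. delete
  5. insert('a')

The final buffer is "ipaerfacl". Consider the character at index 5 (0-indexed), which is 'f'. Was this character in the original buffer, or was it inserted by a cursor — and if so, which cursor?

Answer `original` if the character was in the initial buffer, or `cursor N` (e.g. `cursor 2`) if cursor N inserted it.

After op 1 (move_left): buffer="iperfcl" (len 7), cursors c1@1 c2@4, authorship .......
After op 2 (move_right): buffer="iperfcl" (len 7), cursors c1@2 c2@5, authorship .......
After op 3 (insert('q')): buffer="ipqerfqcl" (len 9), cursors c1@3 c2@7, authorship ..1...2..
After op 4 (delete): buffer="iperfcl" (len 7), cursors c1@2 c2@5, authorship .......
After op 5 (insert('a')): buffer="ipaerfacl" (len 9), cursors c1@3 c2@7, authorship ..1...2..
Authorship (.=original, N=cursor N): . . 1 . . . 2 . .
Index 5: author = original

Answer: original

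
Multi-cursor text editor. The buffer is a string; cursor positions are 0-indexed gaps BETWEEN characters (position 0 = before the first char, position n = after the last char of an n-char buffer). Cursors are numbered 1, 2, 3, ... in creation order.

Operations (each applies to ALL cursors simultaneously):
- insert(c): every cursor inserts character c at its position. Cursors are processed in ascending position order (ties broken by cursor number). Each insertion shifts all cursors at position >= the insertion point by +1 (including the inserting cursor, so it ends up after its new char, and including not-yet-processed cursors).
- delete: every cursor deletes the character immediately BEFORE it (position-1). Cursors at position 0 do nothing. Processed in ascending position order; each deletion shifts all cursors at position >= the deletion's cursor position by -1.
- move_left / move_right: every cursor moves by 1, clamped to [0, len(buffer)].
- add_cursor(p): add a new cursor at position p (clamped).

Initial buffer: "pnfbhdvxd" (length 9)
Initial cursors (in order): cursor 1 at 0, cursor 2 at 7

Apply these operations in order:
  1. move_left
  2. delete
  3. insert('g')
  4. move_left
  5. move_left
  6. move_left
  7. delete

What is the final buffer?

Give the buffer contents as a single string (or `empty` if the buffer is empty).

After op 1 (move_left): buffer="pnfbhdvxd" (len 9), cursors c1@0 c2@6, authorship .........
After op 2 (delete): buffer="pnfbhvxd" (len 8), cursors c1@0 c2@5, authorship ........
After op 3 (insert('g')): buffer="gpnfbhgvxd" (len 10), cursors c1@1 c2@7, authorship 1.....2...
After op 4 (move_left): buffer="gpnfbhgvxd" (len 10), cursors c1@0 c2@6, authorship 1.....2...
After op 5 (move_left): buffer="gpnfbhgvxd" (len 10), cursors c1@0 c2@5, authorship 1.....2...
After op 6 (move_left): buffer="gpnfbhgvxd" (len 10), cursors c1@0 c2@4, authorship 1.....2...
After op 7 (delete): buffer="gpnbhgvxd" (len 9), cursors c1@0 c2@3, authorship 1....2...

Answer: gpnbhgvxd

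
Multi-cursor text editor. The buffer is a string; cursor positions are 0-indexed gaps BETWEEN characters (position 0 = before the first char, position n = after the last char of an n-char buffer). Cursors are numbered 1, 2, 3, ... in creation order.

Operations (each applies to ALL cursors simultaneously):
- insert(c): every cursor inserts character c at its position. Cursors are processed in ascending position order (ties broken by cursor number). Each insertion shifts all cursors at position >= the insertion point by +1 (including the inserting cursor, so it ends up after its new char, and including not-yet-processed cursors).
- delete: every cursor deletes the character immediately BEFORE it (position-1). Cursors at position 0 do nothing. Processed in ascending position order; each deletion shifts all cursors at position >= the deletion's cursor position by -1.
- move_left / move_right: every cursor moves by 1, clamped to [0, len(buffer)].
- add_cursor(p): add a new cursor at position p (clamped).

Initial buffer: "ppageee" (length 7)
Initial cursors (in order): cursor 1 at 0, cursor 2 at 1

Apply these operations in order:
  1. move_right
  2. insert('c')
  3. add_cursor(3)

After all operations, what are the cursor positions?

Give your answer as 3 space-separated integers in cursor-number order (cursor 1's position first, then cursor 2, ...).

After op 1 (move_right): buffer="ppageee" (len 7), cursors c1@1 c2@2, authorship .......
After op 2 (insert('c')): buffer="pcpcageee" (len 9), cursors c1@2 c2@4, authorship .1.2.....
After op 3 (add_cursor(3)): buffer="pcpcageee" (len 9), cursors c1@2 c3@3 c2@4, authorship .1.2.....

Answer: 2 4 3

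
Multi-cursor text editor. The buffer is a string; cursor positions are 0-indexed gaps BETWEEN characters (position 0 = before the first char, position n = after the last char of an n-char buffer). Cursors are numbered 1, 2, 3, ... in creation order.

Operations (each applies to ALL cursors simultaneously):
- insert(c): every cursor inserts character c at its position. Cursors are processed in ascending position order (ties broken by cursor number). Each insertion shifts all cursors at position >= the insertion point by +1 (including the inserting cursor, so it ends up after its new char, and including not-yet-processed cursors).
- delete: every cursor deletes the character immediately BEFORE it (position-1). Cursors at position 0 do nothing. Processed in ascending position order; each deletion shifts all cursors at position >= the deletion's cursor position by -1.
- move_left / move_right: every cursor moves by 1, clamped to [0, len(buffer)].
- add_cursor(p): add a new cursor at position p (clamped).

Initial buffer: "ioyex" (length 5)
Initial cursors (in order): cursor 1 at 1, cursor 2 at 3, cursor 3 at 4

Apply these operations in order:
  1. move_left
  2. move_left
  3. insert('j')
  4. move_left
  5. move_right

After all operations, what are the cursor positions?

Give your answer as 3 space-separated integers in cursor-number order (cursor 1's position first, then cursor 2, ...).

Answer: 1 3 5

Derivation:
After op 1 (move_left): buffer="ioyex" (len 5), cursors c1@0 c2@2 c3@3, authorship .....
After op 2 (move_left): buffer="ioyex" (len 5), cursors c1@0 c2@1 c3@2, authorship .....
After op 3 (insert('j')): buffer="jijojyex" (len 8), cursors c1@1 c2@3 c3@5, authorship 1.2.3...
After op 4 (move_left): buffer="jijojyex" (len 8), cursors c1@0 c2@2 c3@4, authorship 1.2.3...
After op 5 (move_right): buffer="jijojyex" (len 8), cursors c1@1 c2@3 c3@5, authorship 1.2.3...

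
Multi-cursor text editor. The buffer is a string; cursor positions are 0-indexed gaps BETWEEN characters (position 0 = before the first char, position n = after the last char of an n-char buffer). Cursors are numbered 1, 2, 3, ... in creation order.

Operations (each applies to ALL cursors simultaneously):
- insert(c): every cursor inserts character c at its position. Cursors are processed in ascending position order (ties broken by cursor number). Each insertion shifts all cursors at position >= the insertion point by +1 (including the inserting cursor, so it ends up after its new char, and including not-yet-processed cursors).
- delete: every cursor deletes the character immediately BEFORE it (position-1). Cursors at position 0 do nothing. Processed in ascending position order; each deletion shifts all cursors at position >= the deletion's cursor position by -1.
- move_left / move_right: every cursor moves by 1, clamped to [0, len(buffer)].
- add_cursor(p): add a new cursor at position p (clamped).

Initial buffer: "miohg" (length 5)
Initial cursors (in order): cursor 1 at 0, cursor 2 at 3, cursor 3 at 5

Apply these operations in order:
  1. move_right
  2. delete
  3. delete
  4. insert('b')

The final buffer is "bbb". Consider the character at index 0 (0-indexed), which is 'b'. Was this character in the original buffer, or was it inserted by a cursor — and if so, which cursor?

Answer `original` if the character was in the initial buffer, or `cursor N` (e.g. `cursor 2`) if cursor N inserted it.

Answer: cursor 1

Derivation:
After op 1 (move_right): buffer="miohg" (len 5), cursors c1@1 c2@4 c3@5, authorship .....
After op 2 (delete): buffer="io" (len 2), cursors c1@0 c2@2 c3@2, authorship ..
After op 3 (delete): buffer="" (len 0), cursors c1@0 c2@0 c3@0, authorship 
After op 4 (insert('b')): buffer="bbb" (len 3), cursors c1@3 c2@3 c3@3, authorship 123
Authorship (.=original, N=cursor N): 1 2 3
Index 0: author = 1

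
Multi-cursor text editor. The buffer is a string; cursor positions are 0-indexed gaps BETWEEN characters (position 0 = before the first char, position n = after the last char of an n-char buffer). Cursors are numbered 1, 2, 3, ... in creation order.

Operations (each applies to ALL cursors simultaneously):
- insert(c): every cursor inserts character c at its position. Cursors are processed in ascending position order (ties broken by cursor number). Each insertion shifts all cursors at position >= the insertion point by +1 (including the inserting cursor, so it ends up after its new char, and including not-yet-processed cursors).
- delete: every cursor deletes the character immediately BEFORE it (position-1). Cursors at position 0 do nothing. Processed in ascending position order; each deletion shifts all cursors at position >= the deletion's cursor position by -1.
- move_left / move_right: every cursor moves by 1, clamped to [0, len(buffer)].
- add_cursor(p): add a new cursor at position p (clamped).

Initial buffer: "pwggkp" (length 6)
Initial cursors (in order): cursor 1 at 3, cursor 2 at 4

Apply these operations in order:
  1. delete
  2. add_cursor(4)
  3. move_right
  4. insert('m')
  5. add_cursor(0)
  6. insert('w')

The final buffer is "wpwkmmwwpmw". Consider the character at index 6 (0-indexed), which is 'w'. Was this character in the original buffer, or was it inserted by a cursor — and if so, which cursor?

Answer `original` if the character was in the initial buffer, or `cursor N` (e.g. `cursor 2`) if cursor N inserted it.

Answer: cursor 1

Derivation:
After op 1 (delete): buffer="pwkp" (len 4), cursors c1@2 c2@2, authorship ....
After op 2 (add_cursor(4)): buffer="pwkp" (len 4), cursors c1@2 c2@2 c3@4, authorship ....
After op 3 (move_right): buffer="pwkp" (len 4), cursors c1@3 c2@3 c3@4, authorship ....
After op 4 (insert('m')): buffer="pwkmmpm" (len 7), cursors c1@5 c2@5 c3@7, authorship ...12.3
After op 5 (add_cursor(0)): buffer="pwkmmpm" (len 7), cursors c4@0 c1@5 c2@5 c3@7, authorship ...12.3
After op 6 (insert('w')): buffer="wpwkmmwwpmw" (len 11), cursors c4@1 c1@8 c2@8 c3@11, authorship 4...1212.33
Authorship (.=original, N=cursor N): 4 . . . 1 2 1 2 . 3 3
Index 6: author = 1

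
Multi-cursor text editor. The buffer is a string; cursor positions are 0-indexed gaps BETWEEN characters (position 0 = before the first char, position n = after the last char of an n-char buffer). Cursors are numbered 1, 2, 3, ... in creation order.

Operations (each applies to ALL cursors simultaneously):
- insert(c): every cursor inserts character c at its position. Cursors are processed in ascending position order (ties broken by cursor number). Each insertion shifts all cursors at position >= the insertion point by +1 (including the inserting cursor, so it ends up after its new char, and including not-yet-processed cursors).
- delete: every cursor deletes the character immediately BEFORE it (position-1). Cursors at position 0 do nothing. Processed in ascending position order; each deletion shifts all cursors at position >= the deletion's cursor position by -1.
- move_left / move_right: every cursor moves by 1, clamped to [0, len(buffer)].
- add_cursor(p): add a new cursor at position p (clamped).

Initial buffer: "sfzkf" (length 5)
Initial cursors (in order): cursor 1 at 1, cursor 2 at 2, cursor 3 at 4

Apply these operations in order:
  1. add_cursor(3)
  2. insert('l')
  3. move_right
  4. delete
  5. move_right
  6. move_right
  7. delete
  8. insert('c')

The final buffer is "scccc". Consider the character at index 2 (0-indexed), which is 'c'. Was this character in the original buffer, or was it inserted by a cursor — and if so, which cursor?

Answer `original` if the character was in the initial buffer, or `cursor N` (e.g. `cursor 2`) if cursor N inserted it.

Answer: cursor 2

Derivation:
After op 1 (add_cursor(3)): buffer="sfzkf" (len 5), cursors c1@1 c2@2 c4@3 c3@4, authorship .....
After op 2 (insert('l')): buffer="slflzlklf" (len 9), cursors c1@2 c2@4 c4@6 c3@8, authorship .1.2.4.3.
After op 3 (move_right): buffer="slflzlklf" (len 9), cursors c1@3 c2@5 c4@7 c3@9, authorship .1.2.4.3.
After op 4 (delete): buffer="sllll" (len 5), cursors c1@2 c2@3 c4@4 c3@5, authorship .1243
After op 5 (move_right): buffer="sllll" (len 5), cursors c1@3 c2@4 c3@5 c4@5, authorship .1243
After op 6 (move_right): buffer="sllll" (len 5), cursors c1@4 c2@5 c3@5 c4@5, authorship .1243
After op 7 (delete): buffer="s" (len 1), cursors c1@1 c2@1 c3@1 c4@1, authorship .
After op 8 (insert('c')): buffer="scccc" (len 5), cursors c1@5 c2@5 c3@5 c4@5, authorship .1234
Authorship (.=original, N=cursor N): . 1 2 3 4
Index 2: author = 2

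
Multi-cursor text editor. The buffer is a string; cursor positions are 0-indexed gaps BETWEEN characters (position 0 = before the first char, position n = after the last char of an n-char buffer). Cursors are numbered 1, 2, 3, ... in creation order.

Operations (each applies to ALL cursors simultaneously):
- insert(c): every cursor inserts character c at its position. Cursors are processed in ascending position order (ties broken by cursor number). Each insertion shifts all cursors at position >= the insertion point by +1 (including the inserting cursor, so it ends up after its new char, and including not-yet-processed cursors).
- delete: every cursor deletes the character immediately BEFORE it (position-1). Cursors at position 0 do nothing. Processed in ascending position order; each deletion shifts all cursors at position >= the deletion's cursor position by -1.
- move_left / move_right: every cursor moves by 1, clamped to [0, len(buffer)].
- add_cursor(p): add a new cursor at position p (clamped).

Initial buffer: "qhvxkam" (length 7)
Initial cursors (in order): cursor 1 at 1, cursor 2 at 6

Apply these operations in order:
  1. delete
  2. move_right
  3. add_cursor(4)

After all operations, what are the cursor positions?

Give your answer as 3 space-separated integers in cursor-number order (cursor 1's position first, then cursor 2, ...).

After op 1 (delete): buffer="hvxkm" (len 5), cursors c1@0 c2@4, authorship .....
After op 2 (move_right): buffer="hvxkm" (len 5), cursors c1@1 c2@5, authorship .....
After op 3 (add_cursor(4)): buffer="hvxkm" (len 5), cursors c1@1 c3@4 c2@5, authorship .....

Answer: 1 5 4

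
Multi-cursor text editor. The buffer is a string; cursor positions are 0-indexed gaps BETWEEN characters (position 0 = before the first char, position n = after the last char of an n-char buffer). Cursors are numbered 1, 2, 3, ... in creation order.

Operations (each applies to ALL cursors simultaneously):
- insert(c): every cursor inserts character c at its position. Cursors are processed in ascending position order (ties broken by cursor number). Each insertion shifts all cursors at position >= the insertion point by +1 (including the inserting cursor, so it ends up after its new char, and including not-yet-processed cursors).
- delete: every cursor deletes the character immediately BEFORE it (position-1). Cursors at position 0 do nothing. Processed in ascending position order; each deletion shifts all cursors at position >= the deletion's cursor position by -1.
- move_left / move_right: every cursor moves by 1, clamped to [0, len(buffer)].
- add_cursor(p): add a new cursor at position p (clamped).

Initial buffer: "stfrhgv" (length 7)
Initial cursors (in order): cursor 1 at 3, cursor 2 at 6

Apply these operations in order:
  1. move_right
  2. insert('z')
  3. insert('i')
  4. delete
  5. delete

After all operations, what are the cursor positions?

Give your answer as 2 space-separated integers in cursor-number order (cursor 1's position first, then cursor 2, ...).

Answer: 4 7

Derivation:
After op 1 (move_right): buffer="stfrhgv" (len 7), cursors c1@4 c2@7, authorship .......
After op 2 (insert('z')): buffer="stfrzhgvz" (len 9), cursors c1@5 c2@9, authorship ....1...2
After op 3 (insert('i')): buffer="stfrzihgvzi" (len 11), cursors c1@6 c2@11, authorship ....11...22
After op 4 (delete): buffer="stfrzhgvz" (len 9), cursors c1@5 c2@9, authorship ....1...2
After op 5 (delete): buffer="stfrhgv" (len 7), cursors c1@4 c2@7, authorship .......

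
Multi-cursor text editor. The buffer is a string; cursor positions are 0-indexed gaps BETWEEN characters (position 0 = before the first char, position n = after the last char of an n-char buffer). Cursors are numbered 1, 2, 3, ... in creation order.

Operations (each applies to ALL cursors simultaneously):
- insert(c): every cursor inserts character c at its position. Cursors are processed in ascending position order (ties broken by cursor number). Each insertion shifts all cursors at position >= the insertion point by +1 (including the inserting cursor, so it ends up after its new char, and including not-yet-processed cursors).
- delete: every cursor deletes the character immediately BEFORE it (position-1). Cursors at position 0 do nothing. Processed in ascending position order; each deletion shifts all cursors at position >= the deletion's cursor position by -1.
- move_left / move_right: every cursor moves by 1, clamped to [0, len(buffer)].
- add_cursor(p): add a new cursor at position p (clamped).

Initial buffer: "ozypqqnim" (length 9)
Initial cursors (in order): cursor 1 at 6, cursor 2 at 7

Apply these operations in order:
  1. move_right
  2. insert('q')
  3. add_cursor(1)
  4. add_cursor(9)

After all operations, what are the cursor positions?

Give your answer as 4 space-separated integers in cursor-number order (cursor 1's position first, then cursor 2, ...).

Answer: 8 10 1 9

Derivation:
After op 1 (move_right): buffer="ozypqqnim" (len 9), cursors c1@7 c2@8, authorship .........
After op 2 (insert('q')): buffer="ozypqqnqiqm" (len 11), cursors c1@8 c2@10, authorship .......1.2.
After op 3 (add_cursor(1)): buffer="ozypqqnqiqm" (len 11), cursors c3@1 c1@8 c2@10, authorship .......1.2.
After op 4 (add_cursor(9)): buffer="ozypqqnqiqm" (len 11), cursors c3@1 c1@8 c4@9 c2@10, authorship .......1.2.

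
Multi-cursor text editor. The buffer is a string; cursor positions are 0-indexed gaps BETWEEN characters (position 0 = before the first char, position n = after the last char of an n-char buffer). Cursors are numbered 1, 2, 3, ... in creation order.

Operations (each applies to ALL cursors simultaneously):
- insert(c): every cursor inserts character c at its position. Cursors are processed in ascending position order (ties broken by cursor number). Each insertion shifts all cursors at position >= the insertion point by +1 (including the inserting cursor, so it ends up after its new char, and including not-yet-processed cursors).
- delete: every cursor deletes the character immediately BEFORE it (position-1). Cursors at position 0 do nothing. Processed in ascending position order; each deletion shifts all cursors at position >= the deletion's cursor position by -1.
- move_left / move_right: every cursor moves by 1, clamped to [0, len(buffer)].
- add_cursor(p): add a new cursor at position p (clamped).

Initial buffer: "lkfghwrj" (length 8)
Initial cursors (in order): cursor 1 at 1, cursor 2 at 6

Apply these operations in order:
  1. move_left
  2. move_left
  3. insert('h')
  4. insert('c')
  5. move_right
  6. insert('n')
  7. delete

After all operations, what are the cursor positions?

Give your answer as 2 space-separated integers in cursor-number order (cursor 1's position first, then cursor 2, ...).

Answer: 3 9

Derivation:
After op 1 (move_left): buffer="lkfghwrj" (len 8), cursors c1@0 c2@5, authorship ........
After op 2 (move_left): buffer="lkfghwrj" (len 8), cursors c1@0 c2@4, authorship ........
After op 3 (insert('h')): buffer="hlkfghhwrj" (len 10), cursors c1@1 c2@6, authorship 1....2....
After op 4 (insert('c')): buffer="hclkfghchwrj" (len 12), cursors c1@2 c2@8, authorship 11....22....
After op 5 (move_right): buffer="hclkfghchwrj" (len 12), cursors c1@3 c2@9, authorship 11....22....
After op 6 (insert('n')): buffer="hclnkfghchnwrj" (len 14), cursors c1@4 c2@11, authorship 11.1...22.2...
After op 7 (delete): buffer="hclkfghchwrj" (len 12), cursors c1@3 c2@9, authorship 11....22....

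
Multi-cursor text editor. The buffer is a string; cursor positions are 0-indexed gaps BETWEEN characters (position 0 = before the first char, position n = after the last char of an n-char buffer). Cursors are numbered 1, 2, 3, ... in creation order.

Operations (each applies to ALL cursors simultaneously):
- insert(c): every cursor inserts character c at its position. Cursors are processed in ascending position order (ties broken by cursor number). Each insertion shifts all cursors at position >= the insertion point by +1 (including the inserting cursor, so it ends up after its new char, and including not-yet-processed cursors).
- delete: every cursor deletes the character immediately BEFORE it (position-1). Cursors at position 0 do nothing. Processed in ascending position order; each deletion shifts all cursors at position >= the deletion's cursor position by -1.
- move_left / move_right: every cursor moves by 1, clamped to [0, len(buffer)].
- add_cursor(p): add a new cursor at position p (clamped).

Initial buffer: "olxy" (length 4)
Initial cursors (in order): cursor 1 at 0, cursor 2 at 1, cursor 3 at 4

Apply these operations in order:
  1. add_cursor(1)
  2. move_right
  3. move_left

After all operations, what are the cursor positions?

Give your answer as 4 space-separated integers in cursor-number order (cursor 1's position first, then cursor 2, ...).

Answer: 0 1 3 1

Derivation:
After op 1 (add_cursor(1)): buffer="olxy" (len 4), cursors c1@0 c2@1 c4@1 c3@4, authorship ....
After op 2 (move_right): buffer="olxy" (len 4), cursors c1@1 c2@2 c4@2 c3@4, authorship ....
After op 3 (move_left): buffer="olxy" (len 4), cursors c1@0 c2@1 c4@1 c3@3, authorship ....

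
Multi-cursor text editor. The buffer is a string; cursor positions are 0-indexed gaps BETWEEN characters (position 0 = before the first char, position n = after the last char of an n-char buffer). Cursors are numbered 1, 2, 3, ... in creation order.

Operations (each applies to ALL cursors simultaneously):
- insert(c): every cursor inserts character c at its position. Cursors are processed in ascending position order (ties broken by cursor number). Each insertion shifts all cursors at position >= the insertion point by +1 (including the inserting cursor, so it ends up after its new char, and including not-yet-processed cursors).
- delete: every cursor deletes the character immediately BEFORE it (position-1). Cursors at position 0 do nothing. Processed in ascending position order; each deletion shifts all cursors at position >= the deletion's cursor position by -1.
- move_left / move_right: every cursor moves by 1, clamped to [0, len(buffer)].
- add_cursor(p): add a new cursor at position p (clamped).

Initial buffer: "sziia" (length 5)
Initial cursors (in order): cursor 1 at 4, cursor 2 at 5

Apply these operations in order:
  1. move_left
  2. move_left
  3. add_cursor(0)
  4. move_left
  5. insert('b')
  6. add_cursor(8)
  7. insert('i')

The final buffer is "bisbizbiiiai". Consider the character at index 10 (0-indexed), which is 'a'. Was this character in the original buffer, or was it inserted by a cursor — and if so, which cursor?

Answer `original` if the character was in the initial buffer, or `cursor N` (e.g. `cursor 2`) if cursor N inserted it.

After op 1 (move_left): buffer="sziia" (len 5), cursors c1@3 c2@4, authorship .....
After op 2 (move_left): buffer="sziia" (len 5), cursors c1@2 c2@3, authorship .....
After op 3 (add_cursor(0)): buffer="sziia" (len 5), cursors c3@0 c1@2 c2@3, authorship .....
After op 4 (move_left): buffer="sziia" (len 5), cursors c3@0 c1@1 c2@2, authorship .....
After op 5 (insert('b')): buffer="bsbzbiia" (len 8), cursors c3@1 c1@3 c2@5, authorship 3.1.2...
After op 6 (add_cursor(8)): buffer="bsbzbiia" (len 8), cursors c3@1 c1@3 c2@5 c4@8, authorship 3.1.2...
After op 7 (insert('i')): buffer="bisbizbiiiai" (len 12), cursors c3@2 c1@5 c2@8 c4@12, authorship 33.11.22...4
Authorship (.=original, N=cursor N): 3 3 . 1 1 . 2 2 . . . 4
Index 10: author = original

Answer: original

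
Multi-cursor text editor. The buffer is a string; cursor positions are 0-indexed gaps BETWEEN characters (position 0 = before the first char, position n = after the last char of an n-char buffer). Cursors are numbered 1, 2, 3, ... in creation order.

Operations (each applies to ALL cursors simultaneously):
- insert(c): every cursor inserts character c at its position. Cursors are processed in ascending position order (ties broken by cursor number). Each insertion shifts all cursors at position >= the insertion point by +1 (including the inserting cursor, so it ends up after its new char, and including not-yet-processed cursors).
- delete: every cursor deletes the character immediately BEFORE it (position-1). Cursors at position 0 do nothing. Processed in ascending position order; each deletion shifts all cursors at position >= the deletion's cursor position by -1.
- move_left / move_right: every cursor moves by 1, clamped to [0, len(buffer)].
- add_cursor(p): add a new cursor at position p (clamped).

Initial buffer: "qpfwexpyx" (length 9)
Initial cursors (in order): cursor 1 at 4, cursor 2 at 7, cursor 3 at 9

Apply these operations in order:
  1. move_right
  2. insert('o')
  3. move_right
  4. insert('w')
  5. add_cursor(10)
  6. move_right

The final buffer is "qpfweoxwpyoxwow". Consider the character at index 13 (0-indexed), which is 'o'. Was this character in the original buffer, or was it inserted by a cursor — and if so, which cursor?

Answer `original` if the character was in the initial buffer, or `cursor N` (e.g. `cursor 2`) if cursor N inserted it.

Answer: cursor 3

Derivation:
After op 1 (move_right): buffer="qpfwexpyx" (len 9), cursors c1@5 c2@8 c3@9, authorship .........
After op 2 (insert('o')): buffer="qpfweoxpyoxo" (len 12), cursors c1@6 c2@10 c3@12, authorship .....1...2.3
After op 3 (move_right): buffer="qpfweoxpyoxo" (len 12), cursors c1@7 c2@11 c3@12, authorship .....1...2.3
After op 4 (insert('w')): buffer="qpfweoxwpyoxwow" (len 15), cursors c1@8 c2@13 c3@15, authorship .....1.1..2.233
After op 5 (add_cursor(10)): buffer="qpfweoxwpyoxwow" (len 15), cursors c1@8 c4@10 c2@13 c3@15, authorship .....1.1..2.233
After op 6 (move_right): buffer="qpfweoxwpyoxwow" (len 15), cursors c1@9 c4@11 c2@14 c3@15, authorship .....1.1..2.233
Authorship (.=original, N=cursor N): . . . . . 1 . 1 . . 2 . 2 3 3
Index 13: author = 3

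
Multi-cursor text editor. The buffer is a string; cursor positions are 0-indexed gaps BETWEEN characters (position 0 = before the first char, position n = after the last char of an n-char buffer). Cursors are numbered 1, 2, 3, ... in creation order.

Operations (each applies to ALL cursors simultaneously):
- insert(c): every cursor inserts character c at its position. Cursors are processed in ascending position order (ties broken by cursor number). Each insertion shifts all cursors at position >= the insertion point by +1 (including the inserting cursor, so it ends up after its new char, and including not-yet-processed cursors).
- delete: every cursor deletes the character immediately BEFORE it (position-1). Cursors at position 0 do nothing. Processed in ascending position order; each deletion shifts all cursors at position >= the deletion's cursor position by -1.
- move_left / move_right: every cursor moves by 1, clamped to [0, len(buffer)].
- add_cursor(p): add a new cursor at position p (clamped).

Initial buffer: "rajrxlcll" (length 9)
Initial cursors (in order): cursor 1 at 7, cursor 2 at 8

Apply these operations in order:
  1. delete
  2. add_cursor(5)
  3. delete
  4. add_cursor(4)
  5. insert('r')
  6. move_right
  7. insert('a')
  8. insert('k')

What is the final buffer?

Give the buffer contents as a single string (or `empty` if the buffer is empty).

Answer: rajrrrlaaakkkrak

Derivation:
After op 1 (delete): buffer="rajrxll" (len 7), cursors c1@6 c2@6, authorship .......
After op 2 (add_cursor(5)): buffer="rajrxll" (len 7), cursors c3@5 c1@6 c2@6, authorship .......
After op 3 (delete): buffer="rajl" (len 4), cursors c1@3 c2@3 c3@3, authorship ....
After op 4 (add_cursor(4)): buffer="rajl" (len 4), cursors c1@3 c2@3 c3@3 c4@4, authorship ....
After op 5 (insert('r')): buffer="rajrrrlr" (len 8), cursors c1@6 c2@6 c3@6 c4@8, authorship ...123.4
After op 6 (move_right): buffer="rajrrrlr" (len 8), cursors c1@7 c2@7 c3@7 c4@8, authorship ...123.4
After op 7 (insert('a')): buffer="rajrrrlaaara" (len 12), cursors c1@10 c2@10 c3@10 c4@12, authorship ...123.12344
After op 8 (insert('k')): buffer="rajrrrlaaakkkrak" (len 16), cursors c1@13 c2@13 c3@13 c4@16, authorship ...123.123123444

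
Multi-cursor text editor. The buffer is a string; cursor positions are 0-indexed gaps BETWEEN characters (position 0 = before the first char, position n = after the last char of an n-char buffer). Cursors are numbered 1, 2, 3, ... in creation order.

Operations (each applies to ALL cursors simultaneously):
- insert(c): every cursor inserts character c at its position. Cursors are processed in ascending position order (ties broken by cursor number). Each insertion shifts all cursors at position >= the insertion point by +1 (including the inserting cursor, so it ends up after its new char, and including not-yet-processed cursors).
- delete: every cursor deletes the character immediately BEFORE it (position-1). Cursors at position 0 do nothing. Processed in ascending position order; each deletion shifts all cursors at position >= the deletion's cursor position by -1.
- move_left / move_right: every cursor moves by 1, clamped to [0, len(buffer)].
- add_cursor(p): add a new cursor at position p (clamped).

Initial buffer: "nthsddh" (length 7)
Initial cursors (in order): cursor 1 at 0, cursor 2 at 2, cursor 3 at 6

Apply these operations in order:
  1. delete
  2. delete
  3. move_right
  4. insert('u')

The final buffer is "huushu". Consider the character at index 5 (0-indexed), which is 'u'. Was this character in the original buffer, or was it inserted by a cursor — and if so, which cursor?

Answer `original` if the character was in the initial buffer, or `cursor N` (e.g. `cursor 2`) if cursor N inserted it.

After op 1 (delete): buffer="nhsdh" (len 5), cursors c1@0 c2@1 c3@4, authorship .....
After op 2 (delete): buffer="hsh" (len 3), cursors c1@0 c2@0 c3@2, authorship ...
After op 3 (move_right): buffer="hsh" (len 3), cursors c1@1 c2@1 c3@3, authorship ...
After op 4 (insert('u')): buffer="huushu" (len 6), cursors c1@3 c2@3 c3@6, authorship .12..3
Authorship (.=original, N=cursor N): . 1 2 . . 3
Index 5: author = 3

Answer: cursor 3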